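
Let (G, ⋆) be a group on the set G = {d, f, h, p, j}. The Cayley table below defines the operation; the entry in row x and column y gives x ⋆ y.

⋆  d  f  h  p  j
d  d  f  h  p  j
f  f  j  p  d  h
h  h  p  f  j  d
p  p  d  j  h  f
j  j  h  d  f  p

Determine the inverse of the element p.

f

First locate the identity: row d matches the header, so d is the identity.
Scan row p for d: p ⋆ f = d. Hence p^(-1) = f.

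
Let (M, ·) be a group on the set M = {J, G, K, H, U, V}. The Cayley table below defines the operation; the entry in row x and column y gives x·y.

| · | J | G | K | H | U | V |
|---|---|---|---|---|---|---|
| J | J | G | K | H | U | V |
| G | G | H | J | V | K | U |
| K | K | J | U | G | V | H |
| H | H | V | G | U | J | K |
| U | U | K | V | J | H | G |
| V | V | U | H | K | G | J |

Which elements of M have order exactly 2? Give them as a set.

{V}

Identity is J. Compute the order of each non-identity element by repeated multiplication:
  G: G → H → V → U → K → J  (order 6)
  K: K → U → V → H → G → J  (order 6)
  H: H → U → J  (order 3)
  U: U → H → J  (order 3)
  V: V → J  (order 2)
Elements of order 2: {V}.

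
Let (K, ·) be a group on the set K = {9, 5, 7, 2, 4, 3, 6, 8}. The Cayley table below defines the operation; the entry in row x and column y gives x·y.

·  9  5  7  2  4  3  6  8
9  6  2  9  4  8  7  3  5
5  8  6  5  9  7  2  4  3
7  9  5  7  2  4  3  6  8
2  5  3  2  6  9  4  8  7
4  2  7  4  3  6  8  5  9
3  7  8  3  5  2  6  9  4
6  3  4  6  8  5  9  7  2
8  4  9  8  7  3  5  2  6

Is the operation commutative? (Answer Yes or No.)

5·2 = 9 but 2·5 = 3.
Since 5 and 2 do not commute, K is not abelian.

No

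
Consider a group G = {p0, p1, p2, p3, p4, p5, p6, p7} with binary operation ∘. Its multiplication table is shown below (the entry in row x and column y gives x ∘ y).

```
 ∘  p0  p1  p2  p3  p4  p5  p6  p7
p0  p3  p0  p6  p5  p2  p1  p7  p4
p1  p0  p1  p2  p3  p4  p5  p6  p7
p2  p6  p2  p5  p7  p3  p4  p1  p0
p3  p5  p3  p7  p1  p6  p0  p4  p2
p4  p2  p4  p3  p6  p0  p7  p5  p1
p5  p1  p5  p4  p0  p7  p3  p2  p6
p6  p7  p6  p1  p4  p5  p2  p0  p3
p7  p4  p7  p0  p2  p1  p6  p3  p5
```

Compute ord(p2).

8

The identity element is p1 (its row matches the header).
p2^1 = p2
p2^2 = p2 ∘ p2 = p5
p2^3 = p5 ∘ p2 = p4
p2^4 = p4 ∘ p2 = p3
p2^5 = p3 ∘ p2 = p7
p2^6 = p7 ∘ p2 = p0
p2^7 = p0 ∘ p2 = p6
p2^8 = p6 ∘ p2 = p1
The first power of p2 equal to the identity is p2^8, so ord(p2) = 8.
(Structurally, G here is isomorphic to the cyclic group Z_8.)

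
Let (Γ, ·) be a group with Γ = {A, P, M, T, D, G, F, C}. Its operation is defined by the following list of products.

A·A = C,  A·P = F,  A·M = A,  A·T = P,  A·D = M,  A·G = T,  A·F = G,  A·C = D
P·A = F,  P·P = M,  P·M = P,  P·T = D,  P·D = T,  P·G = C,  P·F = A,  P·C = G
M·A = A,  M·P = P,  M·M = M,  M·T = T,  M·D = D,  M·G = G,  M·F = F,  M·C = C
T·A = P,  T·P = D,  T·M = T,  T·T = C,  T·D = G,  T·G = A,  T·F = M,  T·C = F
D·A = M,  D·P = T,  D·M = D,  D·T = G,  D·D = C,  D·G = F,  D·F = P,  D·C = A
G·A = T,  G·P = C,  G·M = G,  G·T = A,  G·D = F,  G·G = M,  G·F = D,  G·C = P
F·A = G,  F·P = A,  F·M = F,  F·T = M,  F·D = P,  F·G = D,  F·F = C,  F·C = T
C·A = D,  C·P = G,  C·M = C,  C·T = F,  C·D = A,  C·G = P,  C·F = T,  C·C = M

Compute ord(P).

The identity element is M (its row matches the header).
P^1 = P
P^2 = P·P = M
The first power of P equal to the identity is P^2, so ord(P) = 2.

2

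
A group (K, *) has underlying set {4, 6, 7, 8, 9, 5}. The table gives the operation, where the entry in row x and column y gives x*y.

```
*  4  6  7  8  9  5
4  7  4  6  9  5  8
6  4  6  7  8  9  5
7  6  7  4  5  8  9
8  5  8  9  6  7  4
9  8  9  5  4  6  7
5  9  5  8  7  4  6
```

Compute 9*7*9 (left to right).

4

9*7 = 5
5*9 = 4
(Structurally, K here is isomorphic to the symmetric group S_3.)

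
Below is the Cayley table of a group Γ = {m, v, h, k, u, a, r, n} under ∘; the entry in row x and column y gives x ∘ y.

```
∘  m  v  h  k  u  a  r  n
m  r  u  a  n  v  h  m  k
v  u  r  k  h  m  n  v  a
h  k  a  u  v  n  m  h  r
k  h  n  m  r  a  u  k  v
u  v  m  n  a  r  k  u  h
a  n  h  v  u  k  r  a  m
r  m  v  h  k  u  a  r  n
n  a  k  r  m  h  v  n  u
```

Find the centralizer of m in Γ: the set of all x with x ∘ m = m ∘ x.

{m, r, u, v}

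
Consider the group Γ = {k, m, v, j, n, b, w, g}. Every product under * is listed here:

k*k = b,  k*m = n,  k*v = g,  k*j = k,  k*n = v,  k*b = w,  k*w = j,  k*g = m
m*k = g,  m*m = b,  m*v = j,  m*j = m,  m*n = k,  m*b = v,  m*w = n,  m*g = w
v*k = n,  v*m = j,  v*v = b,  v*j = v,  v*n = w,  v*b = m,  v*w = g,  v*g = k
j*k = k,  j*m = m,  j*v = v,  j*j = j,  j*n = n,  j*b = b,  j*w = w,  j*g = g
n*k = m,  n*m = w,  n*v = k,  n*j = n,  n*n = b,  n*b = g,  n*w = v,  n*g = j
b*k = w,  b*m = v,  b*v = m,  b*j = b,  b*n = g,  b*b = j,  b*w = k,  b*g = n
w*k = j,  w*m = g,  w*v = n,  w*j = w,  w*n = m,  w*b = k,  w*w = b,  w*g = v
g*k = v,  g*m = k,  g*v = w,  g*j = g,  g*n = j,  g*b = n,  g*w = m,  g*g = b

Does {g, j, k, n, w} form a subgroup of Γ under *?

No

n * n = b, which is not in {g, j, k, n, w}.
The subset is not closed under *, so it is not a subgroup.
(Structurally, Γ here is isomorphic to the quaternion group Q_8.)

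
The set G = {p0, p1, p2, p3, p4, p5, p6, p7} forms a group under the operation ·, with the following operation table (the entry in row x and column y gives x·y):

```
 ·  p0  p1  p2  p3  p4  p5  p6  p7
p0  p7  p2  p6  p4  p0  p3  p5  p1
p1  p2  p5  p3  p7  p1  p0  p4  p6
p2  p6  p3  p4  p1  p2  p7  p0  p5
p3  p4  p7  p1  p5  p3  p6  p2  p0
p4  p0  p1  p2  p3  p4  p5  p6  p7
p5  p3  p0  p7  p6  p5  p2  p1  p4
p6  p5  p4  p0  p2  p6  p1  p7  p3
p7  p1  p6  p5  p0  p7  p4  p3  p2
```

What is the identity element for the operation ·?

p4

The identity e satisfies e·x = x for all x, so its row in the table reproduces the column headers.
Row p4 reads: p0, p1, p2, p3, p4, p5, p6, p7 — exactly the header order. So p4 is the identity.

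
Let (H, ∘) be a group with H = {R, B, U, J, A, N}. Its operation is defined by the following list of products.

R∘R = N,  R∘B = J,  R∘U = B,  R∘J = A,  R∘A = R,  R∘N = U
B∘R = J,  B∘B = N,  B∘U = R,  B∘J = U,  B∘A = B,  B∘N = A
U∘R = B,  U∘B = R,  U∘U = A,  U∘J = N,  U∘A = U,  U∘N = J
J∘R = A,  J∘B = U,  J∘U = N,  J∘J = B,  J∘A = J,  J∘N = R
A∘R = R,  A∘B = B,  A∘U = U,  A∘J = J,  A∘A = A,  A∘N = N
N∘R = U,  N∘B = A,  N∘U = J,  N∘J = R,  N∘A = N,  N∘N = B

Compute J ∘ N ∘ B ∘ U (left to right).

N

J ∘ N = R
R ∘ B = J
J ∘ U = N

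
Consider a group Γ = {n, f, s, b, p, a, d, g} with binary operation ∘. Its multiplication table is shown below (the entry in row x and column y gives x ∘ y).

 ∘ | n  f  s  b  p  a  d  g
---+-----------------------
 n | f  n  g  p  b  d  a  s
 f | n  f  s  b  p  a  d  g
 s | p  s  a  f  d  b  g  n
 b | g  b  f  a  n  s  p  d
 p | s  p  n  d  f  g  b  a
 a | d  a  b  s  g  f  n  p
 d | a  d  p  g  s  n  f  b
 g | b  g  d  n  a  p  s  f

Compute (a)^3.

a

a^1 = a
a^2 = a ∘ a = f
a^3 = f ∘ a = a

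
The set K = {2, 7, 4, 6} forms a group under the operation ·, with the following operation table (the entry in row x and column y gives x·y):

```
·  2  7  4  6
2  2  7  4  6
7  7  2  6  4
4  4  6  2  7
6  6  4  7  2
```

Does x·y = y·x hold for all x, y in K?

Yes

Check whether the table is symmetric across its main diagonal.
Every entry (row x, col y) equals the entry (row y, col x), so K is abelian.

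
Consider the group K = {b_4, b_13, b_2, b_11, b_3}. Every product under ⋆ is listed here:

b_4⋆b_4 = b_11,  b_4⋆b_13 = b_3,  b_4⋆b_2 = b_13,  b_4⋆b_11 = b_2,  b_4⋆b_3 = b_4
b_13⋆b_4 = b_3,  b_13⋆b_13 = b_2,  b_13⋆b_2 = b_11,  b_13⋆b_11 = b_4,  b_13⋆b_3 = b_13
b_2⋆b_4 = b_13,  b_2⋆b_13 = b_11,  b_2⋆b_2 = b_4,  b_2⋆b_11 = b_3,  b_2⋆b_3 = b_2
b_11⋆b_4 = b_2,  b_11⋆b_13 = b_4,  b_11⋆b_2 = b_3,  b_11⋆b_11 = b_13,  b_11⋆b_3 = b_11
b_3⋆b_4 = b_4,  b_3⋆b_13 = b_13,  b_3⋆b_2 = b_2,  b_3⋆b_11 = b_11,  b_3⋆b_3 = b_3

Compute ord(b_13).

The identity element is b_3 (its row matches the header).
b_13^1 = b_13
b_13^2 = b_13 ⋆ b_13 = b_2
b_13^3 = b_2 ⋆ b_13 = b_11
b_13^4 = b_11 ⋆ b_13 = b_4
b_13^5 = b_4 ⋆ b_13 = b_3
The first power of b_13 equal to the identity is b_13^5, so ord(b_13) = 5.

5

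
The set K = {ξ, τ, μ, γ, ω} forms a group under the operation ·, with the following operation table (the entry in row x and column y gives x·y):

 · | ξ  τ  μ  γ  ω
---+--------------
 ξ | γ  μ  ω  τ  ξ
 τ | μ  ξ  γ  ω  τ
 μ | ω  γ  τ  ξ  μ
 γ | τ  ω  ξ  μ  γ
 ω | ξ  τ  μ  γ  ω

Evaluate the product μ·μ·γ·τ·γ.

ω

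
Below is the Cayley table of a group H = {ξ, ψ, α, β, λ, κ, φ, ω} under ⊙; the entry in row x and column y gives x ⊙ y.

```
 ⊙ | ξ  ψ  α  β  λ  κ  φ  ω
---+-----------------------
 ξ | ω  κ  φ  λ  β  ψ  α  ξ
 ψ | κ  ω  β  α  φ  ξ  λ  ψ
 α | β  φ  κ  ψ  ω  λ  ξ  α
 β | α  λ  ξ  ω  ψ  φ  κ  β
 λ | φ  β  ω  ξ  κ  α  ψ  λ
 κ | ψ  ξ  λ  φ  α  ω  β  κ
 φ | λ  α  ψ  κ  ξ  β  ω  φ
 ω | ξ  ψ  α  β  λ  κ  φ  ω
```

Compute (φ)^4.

ω

φ^1 = φ
φ^2 = φ ⊙ φ = ω
φ^3 = ω ⊙ φ = φ
φ^4 = φ ⊙ φ = ω
(Structurally, H here is isomorphic to the dihedral group D_4.)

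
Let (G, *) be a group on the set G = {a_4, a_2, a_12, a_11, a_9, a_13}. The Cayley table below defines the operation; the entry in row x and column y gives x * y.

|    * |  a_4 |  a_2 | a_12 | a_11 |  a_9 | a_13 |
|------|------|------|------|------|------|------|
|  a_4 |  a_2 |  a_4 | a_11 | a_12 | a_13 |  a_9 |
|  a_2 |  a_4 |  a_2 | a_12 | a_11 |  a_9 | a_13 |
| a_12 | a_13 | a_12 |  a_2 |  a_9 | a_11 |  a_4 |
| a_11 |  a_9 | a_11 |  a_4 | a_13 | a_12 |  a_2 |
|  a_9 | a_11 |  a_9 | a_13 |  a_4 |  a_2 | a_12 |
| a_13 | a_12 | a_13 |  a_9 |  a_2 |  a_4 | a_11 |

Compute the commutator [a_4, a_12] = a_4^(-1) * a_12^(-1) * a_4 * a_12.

Identity is a_2; from the table a_4^(-1) = a_4 and a_12^(-1) = a_12.
a_4 * a_12 = a_11
a_11 * a_4 = a_9
a_9 * a_12 = a_13

a_13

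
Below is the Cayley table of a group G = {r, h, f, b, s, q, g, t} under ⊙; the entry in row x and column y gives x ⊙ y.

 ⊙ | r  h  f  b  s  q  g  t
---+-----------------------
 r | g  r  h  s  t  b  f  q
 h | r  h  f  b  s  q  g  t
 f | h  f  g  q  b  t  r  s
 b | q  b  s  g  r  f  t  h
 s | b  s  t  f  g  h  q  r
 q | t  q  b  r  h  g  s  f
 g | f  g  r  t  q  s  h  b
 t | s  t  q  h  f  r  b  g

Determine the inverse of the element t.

First locate the identity: row h matches the header, so h is the identity.
Scan row t for h: t ⊙ b = h. Hence t^(-1) = b.
(Structurally, G here is isomorphic to the quaternion group Q_8.)

b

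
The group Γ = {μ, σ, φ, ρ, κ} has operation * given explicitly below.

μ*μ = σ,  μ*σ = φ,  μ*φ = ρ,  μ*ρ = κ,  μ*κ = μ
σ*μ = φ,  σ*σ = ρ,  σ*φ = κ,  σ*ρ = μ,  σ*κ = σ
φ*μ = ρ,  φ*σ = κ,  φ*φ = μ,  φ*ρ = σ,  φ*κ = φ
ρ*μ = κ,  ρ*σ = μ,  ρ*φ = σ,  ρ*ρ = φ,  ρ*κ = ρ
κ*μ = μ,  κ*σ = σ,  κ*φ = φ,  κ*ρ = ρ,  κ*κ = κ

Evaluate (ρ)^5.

κ

ρ^1 = ρ
ρ^2 = ρ * ρ = φ
ρ^3 = φ * ρ = σ
ρ^4 = σ * ρ = μ
ρ^5 = μ * ρ = κ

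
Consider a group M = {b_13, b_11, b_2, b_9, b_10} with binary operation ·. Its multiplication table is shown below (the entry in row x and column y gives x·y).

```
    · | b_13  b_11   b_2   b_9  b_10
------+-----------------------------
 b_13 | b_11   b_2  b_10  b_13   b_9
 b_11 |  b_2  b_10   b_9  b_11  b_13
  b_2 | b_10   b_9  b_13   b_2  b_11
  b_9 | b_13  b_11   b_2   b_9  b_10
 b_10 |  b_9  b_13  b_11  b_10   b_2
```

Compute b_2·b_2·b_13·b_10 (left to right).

b_13

b_2·b_2 = b_13
b_13·b_13 = b_11
b_11·b_10 = b_13
(Structurally, M here is isomorphic to the cyclic group Z_5.)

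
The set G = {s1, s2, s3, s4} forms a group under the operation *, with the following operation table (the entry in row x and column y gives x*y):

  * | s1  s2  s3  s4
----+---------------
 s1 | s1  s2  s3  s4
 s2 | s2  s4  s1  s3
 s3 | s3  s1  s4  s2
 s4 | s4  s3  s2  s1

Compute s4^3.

s4

s4^1 = s4
s4^2 = s4*s4 = s1
s4^3 = s1*s4 = s4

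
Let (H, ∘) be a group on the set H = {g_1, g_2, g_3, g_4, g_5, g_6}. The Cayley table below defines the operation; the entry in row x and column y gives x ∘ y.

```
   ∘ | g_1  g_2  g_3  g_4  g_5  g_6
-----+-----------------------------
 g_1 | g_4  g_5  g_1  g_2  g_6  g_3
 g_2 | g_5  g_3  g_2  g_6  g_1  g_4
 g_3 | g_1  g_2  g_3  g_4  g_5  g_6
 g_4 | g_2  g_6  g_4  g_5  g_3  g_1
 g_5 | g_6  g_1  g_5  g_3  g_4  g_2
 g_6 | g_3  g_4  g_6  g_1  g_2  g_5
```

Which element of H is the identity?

g_3

The identity e satisfies e ∘ x = x for all x, so its row in the table reproduces the column headers.
Row g_3 reads: g_1, g_2, g_3, g_4, g_5, g_6 — exactly the header order. So g_3 is the identity.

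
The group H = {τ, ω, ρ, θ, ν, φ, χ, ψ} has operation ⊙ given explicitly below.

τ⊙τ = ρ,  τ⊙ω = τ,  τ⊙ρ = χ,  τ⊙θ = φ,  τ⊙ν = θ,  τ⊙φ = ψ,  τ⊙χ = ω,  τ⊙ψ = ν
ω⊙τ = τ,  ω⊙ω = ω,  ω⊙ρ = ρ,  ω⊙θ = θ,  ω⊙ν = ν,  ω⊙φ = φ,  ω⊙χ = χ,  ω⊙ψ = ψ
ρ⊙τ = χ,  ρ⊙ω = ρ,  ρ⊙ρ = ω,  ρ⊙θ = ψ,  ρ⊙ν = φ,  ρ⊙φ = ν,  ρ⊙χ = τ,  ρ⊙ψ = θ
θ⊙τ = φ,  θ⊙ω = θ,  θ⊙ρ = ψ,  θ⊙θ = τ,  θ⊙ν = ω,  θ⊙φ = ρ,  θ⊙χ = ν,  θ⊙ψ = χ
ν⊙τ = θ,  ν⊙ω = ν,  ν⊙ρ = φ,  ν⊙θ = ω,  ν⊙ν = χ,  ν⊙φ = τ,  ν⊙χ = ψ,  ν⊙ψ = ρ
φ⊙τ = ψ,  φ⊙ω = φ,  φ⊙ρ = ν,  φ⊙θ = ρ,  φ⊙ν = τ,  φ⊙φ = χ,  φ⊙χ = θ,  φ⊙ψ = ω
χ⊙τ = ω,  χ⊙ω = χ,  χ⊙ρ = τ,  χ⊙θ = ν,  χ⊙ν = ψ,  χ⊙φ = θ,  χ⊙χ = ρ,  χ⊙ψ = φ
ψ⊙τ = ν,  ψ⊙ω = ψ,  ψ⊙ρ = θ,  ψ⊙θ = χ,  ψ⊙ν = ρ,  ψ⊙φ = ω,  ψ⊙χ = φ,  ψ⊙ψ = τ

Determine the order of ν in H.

8

The identity element is ω (its row matches the header).
ν^1 = ν
ν^2 = ν ⊙ ν = χ
ν^3 = χ ⊙ ν = ψ
ν^4 = ψ ⊙ ν = ρ
ν^5 = ρ ⊙ ν = φ
ν^6 = φ ⊙ ν = τ
ν^7 = τ ⊙ ν = θ
ν^8 = θ ⊙ ν = ω
The first power of ν equal to the identity is ν^8, so ord(ν) = 8.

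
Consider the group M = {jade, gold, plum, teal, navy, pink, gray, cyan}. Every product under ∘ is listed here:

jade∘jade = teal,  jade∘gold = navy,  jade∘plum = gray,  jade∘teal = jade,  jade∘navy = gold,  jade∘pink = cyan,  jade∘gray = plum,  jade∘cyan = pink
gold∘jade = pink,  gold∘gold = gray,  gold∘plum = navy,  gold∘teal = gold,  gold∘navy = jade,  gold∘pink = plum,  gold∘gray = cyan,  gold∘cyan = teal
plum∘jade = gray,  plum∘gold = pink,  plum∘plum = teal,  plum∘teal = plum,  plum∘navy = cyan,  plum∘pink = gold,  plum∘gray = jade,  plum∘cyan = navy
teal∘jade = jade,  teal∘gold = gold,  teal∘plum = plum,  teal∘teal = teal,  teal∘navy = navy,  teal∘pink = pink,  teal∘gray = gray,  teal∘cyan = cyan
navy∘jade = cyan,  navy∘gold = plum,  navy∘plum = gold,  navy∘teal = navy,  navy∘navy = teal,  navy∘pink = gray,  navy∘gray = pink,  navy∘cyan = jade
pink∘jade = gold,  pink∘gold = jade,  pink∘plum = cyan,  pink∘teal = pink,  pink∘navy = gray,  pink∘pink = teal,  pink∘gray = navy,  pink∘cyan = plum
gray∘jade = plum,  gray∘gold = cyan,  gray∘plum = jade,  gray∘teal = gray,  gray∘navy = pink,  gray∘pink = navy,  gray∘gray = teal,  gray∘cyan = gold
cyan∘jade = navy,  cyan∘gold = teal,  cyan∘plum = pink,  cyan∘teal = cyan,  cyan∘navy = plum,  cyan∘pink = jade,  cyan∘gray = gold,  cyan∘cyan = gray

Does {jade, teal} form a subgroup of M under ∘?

Yes

{jade, teal} contains the identity teal.
Checking products: every product of two elements of {jade, teal} (read from the table) lies in {jade, teal}, so the set is closed.
In a finite group, a nonempty closed subset is a subgroup. So {jade, teal} ≤ M.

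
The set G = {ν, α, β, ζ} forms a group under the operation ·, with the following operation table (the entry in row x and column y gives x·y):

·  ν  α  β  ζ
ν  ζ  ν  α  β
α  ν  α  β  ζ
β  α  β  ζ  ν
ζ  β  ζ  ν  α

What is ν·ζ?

Read row ν, column ζ: ν·ζ = β.
(Structurally, G here is isomorphic to the cyclic group Z_4.)

β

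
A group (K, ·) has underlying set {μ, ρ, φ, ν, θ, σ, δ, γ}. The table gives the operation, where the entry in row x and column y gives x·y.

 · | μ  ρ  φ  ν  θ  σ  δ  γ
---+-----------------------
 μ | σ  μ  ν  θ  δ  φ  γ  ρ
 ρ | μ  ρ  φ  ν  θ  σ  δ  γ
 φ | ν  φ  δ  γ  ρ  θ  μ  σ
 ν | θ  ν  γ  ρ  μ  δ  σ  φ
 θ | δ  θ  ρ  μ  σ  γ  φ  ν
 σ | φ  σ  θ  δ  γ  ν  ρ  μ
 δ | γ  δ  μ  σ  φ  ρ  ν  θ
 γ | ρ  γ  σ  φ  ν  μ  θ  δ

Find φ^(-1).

θ

First locate the identity: row ρ matches the header, so ρ is the identity.
Scan row φ for ρ: φ·θ = ρ. Hence φ^(-1) = θ.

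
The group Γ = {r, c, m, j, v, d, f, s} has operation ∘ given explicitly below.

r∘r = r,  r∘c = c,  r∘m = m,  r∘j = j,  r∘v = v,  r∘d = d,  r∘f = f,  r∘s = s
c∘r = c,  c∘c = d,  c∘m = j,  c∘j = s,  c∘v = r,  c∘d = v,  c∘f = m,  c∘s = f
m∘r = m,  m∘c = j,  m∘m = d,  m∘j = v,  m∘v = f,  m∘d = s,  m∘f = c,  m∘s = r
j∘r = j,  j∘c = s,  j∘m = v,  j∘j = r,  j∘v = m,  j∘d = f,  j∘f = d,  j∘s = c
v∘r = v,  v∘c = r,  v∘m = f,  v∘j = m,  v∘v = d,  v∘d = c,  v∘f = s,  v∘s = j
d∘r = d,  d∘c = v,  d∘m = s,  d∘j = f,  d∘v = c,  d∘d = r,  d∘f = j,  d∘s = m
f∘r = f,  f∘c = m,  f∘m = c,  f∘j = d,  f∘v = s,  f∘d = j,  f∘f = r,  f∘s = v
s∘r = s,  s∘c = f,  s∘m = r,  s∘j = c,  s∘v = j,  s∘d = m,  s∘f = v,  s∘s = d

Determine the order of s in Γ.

The identity element is r (its row matches the header).
s^1 = s
s^2 = s ∘ s = d
s^3 = d ∘ s = m
s^4 = m ∘ s = r
The first power of s equal to the identity is s^4, so ord(s) = 4.

4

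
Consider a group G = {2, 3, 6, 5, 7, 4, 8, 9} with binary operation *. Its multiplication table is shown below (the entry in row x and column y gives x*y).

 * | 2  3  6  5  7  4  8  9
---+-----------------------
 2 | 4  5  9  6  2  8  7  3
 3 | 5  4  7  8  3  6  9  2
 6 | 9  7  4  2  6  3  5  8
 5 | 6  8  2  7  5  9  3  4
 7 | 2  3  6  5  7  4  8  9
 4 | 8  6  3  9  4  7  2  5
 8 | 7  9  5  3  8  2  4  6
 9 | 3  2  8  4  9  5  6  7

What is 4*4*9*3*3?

4*4 = 7
7*9 = 9
9*3 = 2
2*3 = 5

5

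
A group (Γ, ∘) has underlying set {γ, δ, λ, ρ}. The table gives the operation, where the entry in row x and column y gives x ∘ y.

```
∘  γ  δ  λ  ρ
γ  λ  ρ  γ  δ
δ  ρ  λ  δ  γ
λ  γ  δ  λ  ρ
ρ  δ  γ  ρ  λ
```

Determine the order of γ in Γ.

2

The identity element is λ (its row matches the header).
γ^1 = γ
γ^2 = γ ∘ γ = λ
The first power of γ equal to the identity is γ^2, so ord(γ) = 2.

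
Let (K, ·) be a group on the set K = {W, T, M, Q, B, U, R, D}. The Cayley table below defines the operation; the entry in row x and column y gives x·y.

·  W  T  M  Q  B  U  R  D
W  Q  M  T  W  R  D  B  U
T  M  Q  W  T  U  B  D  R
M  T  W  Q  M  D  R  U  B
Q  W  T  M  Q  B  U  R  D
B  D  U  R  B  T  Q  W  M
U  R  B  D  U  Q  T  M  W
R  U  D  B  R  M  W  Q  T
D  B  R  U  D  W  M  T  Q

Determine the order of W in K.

2

The identity element is Q (its row matches the header).
W^1 = W
W^2 = W·W = Q
The first power of W equal to the identity is W^2, so ord(W) = 2.
(Structurally, K here is isomorphic to the dihedral group D_4.)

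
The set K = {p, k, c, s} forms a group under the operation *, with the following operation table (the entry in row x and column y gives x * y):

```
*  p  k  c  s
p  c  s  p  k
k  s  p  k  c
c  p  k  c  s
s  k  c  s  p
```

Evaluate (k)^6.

k^1 = k
k^2 = k * k = p
k^3 = p * k = s
k^4 = s * k = c
k^5 = c * k = k
k^6 = k * k = p

p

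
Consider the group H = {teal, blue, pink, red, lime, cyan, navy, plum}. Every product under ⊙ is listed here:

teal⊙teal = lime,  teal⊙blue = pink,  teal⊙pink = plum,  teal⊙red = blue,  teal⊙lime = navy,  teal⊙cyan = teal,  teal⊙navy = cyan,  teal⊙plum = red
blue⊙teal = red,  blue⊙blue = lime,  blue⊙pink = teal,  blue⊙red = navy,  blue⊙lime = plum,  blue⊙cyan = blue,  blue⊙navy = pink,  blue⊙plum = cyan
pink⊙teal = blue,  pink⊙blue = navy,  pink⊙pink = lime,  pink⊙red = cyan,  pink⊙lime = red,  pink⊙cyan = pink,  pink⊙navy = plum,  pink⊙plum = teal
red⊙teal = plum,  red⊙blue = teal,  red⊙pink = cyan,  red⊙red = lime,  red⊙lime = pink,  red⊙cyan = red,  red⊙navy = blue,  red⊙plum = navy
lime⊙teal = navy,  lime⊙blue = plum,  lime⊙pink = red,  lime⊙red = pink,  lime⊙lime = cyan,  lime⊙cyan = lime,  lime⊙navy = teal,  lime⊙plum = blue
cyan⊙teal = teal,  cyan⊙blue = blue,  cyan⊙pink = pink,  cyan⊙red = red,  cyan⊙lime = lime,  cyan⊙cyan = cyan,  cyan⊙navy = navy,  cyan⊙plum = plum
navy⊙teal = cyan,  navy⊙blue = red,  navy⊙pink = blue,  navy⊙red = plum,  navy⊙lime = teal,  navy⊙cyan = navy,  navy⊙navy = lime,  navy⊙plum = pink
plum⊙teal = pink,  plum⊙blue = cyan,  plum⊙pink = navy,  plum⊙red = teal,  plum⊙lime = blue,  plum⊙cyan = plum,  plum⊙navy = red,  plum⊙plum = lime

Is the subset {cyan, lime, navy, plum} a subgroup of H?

lime ⊙ navy = teal, which is not in {cyan, lime, navy, plum}.
The subset is not closed under ⊙, so it is not a subgroup.
(Structurally, H here is isomorphic to the quaternion group Q_8.)

No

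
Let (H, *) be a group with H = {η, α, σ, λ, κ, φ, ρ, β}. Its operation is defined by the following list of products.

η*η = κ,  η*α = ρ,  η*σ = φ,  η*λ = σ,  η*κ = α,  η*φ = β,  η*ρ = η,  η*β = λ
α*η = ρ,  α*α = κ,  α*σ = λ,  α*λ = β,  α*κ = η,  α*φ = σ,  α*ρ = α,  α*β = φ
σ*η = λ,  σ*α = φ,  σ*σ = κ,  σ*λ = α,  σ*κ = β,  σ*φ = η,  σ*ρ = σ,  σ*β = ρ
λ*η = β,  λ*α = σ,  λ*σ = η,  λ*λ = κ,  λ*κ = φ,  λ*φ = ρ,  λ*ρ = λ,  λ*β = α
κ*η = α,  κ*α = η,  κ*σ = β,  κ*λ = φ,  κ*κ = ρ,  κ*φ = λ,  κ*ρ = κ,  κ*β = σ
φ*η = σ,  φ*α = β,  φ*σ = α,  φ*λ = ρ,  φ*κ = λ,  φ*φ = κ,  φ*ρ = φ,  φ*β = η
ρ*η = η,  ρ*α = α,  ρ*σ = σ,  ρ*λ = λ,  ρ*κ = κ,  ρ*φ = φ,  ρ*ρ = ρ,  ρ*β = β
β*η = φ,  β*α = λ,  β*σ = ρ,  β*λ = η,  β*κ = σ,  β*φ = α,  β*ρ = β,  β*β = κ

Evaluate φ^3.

λ

φ^1 = φ
φ^2 = φ * φ = κ
φ^3 = κ * φ = λ
(Structurally, H here is isomorphic to the quaternion group Q_8.)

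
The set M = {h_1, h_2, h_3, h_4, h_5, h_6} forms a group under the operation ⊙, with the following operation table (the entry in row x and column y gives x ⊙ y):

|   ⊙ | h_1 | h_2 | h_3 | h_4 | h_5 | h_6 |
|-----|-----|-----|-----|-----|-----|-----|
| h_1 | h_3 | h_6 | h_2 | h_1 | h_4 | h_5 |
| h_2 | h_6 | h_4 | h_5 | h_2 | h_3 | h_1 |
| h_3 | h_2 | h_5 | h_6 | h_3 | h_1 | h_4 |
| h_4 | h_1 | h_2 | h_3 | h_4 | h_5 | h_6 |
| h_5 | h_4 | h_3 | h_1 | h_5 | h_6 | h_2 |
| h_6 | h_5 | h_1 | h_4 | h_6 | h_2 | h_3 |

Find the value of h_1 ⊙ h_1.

Read row h_1, column h_1: h_1 ⊙ h_1 = h_3.

h_3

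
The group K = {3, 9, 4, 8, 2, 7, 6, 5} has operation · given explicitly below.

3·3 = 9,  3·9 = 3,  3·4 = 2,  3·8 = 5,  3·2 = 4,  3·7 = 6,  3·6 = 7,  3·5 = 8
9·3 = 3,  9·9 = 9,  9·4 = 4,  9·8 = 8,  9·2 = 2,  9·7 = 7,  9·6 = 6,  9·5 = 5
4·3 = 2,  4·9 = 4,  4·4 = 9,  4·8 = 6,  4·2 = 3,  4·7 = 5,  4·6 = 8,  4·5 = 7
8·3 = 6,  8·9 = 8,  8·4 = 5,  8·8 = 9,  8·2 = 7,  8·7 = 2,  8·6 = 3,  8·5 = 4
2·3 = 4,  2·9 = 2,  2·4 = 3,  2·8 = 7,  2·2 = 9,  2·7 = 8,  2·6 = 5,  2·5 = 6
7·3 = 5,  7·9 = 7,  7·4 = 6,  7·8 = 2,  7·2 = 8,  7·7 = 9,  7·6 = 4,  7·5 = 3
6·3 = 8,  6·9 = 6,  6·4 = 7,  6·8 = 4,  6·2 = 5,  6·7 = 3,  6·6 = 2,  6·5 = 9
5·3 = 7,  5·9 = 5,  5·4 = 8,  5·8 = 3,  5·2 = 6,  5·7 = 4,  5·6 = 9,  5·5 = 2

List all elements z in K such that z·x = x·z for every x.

{2, 9}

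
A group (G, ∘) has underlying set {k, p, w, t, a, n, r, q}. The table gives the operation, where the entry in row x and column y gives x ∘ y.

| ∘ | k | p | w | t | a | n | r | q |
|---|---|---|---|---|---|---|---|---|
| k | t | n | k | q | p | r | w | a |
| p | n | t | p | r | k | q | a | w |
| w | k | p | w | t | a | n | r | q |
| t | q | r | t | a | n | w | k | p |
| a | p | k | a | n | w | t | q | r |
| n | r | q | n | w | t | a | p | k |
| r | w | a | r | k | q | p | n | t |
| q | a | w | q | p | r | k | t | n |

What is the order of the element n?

4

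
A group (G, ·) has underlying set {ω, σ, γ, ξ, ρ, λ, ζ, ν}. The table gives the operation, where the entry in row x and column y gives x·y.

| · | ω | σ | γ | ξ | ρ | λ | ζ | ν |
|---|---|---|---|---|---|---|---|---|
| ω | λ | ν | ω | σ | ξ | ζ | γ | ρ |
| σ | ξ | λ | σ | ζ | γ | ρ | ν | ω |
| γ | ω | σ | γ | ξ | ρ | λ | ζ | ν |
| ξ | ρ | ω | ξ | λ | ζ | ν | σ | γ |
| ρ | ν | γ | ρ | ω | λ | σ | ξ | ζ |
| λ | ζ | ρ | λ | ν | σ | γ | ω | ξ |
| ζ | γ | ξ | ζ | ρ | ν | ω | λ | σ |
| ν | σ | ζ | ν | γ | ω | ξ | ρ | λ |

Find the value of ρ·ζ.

Read row ρ, column ζ: ρ·ζ = ξ.

ξ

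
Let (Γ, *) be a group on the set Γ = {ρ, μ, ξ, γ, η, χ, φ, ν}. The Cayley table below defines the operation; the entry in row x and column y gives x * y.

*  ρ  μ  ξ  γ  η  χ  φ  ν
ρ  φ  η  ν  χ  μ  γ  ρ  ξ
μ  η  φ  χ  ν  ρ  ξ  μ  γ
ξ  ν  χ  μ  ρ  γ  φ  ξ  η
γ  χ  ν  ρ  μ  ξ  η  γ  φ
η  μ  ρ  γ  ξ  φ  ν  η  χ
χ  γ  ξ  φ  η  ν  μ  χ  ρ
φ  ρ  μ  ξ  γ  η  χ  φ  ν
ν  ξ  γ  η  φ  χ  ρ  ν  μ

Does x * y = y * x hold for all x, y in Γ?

Yes

Check whether the table is symmetric across its main diagonal.
Every entry (row x, col y) equals the entry (row y, col x), so Γ is abelian.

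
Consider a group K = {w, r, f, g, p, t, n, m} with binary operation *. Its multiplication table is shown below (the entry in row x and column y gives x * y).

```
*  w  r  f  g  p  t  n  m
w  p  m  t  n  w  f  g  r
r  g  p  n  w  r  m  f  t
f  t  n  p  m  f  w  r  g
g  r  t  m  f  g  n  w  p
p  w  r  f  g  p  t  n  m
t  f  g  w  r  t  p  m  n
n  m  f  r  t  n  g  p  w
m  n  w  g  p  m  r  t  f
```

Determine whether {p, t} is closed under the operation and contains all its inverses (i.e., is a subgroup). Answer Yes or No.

Yes

{p, t} contains the identity p.
Checking products: every product of two elements of {p, t} (read from the table) lies in {p, t}, so the set is closed.
In a finite group, a nonempty closed subset is a subgroup. So {p, t} ≤ K.
(Structurally, K here is isomorphic to the dihedral group D_4.)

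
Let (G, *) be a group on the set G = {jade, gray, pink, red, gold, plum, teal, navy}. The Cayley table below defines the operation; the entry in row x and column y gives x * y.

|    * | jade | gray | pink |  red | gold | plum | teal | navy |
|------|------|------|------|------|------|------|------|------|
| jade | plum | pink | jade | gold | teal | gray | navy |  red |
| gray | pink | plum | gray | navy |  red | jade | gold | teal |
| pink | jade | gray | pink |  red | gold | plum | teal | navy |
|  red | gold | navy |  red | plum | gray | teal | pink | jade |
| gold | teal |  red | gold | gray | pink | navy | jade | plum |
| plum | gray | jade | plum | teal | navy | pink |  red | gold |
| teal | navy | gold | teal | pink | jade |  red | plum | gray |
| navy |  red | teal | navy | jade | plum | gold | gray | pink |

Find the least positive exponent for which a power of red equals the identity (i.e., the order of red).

The identity element is pink (its row matches the header).
red^1 = red
red^2 = red * red = plum
red^3 = plum * red = teal
red^4 = teal * red = pink
The first power of red equal to the identity is red^4, so ord(red) = 4.

4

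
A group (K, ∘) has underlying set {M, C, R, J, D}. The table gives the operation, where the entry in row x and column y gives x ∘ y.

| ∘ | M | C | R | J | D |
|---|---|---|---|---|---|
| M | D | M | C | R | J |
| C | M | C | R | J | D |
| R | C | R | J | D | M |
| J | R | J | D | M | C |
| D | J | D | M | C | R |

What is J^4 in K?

J^1 = J
J^2 = J ∘ J = M
J^3 = M ∘ J = R
J^4 = R ∘ J = D

D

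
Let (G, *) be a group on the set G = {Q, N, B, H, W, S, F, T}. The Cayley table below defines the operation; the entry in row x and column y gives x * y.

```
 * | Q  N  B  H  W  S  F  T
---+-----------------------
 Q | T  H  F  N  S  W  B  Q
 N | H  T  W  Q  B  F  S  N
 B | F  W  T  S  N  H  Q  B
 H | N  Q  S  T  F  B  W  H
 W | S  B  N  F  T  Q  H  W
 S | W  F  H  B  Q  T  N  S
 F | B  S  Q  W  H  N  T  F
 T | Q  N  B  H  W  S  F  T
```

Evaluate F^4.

T

F^1 = F
F^2 = F * F = T
F^3 = T * F = F
F^4 = F * F = T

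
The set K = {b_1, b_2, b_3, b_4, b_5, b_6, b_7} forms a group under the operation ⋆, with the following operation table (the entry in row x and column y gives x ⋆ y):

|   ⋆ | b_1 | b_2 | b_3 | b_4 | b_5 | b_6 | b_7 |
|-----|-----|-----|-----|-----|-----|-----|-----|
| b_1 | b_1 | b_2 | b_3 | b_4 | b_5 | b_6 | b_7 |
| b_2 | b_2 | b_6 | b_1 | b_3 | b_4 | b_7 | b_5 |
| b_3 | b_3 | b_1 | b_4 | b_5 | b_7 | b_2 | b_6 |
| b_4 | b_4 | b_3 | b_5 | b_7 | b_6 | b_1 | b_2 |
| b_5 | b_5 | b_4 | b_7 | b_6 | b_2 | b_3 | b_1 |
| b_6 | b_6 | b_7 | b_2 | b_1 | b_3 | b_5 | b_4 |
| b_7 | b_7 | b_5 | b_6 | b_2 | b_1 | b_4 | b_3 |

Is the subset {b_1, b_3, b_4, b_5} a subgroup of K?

No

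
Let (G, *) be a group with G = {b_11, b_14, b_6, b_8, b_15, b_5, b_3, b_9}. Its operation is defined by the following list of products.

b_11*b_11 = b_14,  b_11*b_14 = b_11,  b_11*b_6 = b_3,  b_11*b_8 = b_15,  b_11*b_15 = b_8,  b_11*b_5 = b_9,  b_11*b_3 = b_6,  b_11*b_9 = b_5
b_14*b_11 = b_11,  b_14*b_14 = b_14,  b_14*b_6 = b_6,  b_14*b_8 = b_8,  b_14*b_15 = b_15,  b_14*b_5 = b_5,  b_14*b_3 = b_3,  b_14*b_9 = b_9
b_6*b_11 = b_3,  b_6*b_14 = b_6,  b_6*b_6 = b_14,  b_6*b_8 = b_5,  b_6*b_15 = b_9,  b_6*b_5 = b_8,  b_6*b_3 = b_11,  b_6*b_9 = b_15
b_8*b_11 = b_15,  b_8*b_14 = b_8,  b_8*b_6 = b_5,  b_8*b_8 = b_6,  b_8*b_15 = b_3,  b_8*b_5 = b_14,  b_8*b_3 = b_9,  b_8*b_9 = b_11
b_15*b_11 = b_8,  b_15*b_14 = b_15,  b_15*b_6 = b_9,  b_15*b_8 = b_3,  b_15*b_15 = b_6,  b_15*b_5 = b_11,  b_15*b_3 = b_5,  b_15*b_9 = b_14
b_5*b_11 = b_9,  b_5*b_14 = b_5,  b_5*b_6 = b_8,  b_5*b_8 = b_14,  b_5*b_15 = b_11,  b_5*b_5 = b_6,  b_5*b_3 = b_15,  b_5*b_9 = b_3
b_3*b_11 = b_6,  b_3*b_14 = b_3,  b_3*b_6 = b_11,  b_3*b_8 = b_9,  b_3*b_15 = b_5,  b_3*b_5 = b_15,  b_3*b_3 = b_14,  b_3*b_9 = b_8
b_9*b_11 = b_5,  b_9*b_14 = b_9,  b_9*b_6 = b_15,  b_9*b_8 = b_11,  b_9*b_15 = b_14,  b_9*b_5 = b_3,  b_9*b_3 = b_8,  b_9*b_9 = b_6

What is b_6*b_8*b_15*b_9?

b_5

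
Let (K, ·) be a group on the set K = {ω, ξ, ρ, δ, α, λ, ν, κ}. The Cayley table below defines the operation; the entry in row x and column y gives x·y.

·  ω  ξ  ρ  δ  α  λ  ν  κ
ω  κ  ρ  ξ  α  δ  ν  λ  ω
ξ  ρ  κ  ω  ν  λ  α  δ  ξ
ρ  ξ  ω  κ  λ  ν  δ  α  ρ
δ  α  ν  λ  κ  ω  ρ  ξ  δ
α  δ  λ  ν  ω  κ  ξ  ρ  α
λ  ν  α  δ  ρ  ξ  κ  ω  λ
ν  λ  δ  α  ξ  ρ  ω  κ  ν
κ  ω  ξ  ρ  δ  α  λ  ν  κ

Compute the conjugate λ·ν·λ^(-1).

The identity is κ. In row λ, the entry κ sits in column λ, so λ^(-1) = λ.
λ·ν = ω
ω·λ = ν

ν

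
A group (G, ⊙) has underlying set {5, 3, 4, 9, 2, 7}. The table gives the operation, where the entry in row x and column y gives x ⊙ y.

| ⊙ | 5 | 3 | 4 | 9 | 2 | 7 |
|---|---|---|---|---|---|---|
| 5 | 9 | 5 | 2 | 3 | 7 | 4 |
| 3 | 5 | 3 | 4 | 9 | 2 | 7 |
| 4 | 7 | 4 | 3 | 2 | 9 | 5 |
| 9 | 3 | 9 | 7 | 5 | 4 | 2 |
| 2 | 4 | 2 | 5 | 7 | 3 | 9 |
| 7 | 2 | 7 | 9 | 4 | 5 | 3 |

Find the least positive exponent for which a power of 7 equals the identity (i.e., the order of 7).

The identity element is 3 (its row matches the header).
7^1 = 7
7^2 = 7 ⊙ 7 = 3
The first power of 7 equal to the identity is 7^2, so ord(7) = 2.

2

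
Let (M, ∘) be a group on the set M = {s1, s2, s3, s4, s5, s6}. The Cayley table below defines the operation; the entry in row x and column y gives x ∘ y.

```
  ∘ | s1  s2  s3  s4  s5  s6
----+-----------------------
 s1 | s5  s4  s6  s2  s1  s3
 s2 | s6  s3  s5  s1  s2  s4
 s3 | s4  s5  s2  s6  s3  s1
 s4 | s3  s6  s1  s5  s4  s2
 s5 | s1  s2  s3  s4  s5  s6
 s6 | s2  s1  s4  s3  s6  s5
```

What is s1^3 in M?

s1^1 = s1
s1^2 = s1 ∘ s1 = s5
s1^3 = s5 ∘ s1 = s1

s1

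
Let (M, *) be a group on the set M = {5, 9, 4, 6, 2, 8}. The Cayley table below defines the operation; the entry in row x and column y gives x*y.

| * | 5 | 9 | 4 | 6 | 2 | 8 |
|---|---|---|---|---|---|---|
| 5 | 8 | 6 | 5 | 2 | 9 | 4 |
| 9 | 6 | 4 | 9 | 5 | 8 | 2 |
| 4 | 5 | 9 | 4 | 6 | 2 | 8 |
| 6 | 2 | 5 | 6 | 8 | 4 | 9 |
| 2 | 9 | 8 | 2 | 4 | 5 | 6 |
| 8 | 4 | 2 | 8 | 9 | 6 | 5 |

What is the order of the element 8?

The identity element is 4 (its row matches the header).
8^1 = 8
8^2 = 8*8 = 5
8^3 = 5*8 = 4
The first power of 8 equal to the identity is 8^3, so ord(8) = 3.

3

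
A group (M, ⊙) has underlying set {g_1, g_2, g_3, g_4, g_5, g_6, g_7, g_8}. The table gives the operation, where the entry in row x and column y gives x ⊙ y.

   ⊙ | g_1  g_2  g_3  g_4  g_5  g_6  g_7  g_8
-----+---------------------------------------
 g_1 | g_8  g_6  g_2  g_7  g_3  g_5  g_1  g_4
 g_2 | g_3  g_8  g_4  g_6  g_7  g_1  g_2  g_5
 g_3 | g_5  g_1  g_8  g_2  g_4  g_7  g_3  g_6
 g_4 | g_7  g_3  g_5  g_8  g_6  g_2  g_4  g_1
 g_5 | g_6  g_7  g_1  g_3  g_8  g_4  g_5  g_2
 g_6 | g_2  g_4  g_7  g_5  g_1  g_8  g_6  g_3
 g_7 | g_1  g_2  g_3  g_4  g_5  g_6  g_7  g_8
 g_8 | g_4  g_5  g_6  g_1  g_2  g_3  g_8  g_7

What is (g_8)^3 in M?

g_8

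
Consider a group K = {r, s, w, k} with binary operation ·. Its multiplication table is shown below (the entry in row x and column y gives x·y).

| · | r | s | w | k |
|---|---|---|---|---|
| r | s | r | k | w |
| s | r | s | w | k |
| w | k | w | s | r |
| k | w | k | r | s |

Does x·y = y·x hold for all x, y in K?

Yes

Check whether the table is symmetric across its main diagonal.
Every entry (row x, col y) equals the entry (row y, col x), so K is abelian.
(In fact K ≅ the Klein four-group V_4.)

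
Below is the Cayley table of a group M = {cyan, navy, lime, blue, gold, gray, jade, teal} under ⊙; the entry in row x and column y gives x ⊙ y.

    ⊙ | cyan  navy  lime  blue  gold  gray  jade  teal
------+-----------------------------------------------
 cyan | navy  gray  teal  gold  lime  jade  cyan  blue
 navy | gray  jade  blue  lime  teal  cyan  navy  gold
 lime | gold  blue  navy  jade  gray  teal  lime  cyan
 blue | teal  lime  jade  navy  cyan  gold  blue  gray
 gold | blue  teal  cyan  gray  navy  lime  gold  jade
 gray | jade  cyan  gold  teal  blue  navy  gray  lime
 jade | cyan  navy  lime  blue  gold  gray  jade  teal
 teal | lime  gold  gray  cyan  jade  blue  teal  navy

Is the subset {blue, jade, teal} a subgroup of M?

teal ⊙ teal = navy, which is not in {blue, jade, teal}.
The subset is not closed under ⊙, so it is not a subgroup.

No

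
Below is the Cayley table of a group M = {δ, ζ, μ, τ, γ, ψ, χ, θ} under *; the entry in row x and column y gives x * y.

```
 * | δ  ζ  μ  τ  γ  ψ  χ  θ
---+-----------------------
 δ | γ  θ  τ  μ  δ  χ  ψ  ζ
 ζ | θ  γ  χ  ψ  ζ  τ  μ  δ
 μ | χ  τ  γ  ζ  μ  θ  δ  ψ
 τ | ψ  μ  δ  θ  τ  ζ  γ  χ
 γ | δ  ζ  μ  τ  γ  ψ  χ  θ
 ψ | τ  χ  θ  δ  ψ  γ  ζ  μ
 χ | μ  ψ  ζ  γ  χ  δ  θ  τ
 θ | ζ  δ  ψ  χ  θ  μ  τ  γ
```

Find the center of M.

{γ, θ}

An element z is central iff its row equals its column in the table.
For μ: μ * χ = δ ≠ ζ = χ * μ, so μ ∉ Z.
Checking each element this way leaves Z(M) = {γ, θ}.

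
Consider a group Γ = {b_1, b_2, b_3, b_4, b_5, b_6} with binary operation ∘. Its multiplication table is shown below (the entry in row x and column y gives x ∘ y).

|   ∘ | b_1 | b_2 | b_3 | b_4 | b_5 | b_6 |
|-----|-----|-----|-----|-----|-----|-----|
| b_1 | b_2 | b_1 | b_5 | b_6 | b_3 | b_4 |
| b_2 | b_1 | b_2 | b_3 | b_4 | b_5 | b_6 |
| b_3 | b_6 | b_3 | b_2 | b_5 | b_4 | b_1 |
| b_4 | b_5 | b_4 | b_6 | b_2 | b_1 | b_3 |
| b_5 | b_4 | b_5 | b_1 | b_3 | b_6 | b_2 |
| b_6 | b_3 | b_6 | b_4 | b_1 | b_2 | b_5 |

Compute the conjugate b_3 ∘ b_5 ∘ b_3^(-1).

The identity is b_2. In row b_3, the entry b_2 sits in column b_3, so b_3^(-1) = b_3.
b_3 ∘ b_5 = b_4
b_4 ∘ b_3 = b_6

b_6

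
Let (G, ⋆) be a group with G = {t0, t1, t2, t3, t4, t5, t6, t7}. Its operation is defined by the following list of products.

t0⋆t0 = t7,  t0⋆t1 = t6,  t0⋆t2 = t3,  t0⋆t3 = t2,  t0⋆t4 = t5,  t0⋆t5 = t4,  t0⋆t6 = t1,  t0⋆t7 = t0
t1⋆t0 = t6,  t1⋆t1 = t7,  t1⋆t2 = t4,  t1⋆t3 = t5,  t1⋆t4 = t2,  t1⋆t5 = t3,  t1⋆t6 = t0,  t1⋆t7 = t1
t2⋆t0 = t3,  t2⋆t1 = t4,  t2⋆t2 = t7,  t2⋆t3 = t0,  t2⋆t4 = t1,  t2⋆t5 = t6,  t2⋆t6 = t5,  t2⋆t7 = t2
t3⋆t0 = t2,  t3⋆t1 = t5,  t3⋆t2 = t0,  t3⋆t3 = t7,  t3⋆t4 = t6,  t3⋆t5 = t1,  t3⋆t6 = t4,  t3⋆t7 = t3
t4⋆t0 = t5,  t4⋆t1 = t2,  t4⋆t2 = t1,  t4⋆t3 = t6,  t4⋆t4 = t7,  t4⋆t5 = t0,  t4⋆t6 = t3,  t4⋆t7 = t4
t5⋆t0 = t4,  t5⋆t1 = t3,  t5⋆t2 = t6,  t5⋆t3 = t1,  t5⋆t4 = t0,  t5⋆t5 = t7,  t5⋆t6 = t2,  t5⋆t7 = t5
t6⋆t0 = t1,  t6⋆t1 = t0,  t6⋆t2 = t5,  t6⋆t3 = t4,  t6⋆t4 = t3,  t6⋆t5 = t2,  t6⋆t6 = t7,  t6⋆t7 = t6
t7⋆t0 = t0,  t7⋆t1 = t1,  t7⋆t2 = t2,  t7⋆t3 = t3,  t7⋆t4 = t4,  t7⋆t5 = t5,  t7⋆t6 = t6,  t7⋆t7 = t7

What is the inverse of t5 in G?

First locate the identity: row t7 matches the header, so t7 is the identity.
Scan row t5 for t7: t5 ⋆ t5 = t7. Hence t5^(-1) = t5.

t5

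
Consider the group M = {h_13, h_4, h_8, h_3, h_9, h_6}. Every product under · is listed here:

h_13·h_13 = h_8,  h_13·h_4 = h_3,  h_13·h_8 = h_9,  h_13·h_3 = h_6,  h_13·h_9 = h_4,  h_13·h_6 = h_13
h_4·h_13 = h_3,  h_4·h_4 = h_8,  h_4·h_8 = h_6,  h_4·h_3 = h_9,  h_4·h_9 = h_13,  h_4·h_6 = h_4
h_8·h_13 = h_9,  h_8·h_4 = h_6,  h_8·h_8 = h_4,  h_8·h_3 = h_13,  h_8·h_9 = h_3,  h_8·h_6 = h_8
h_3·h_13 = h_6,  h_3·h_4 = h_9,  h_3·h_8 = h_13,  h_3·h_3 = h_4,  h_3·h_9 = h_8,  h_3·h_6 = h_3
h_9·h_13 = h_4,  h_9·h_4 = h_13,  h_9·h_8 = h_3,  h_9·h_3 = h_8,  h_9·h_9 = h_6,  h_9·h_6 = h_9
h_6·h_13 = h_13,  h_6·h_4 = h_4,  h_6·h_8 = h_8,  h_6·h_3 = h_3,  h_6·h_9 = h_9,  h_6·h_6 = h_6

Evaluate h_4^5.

h_8

h_4^1 = h_4
h_4^2 = h_4·h_4 = h_8
h_4^3 = h_8·h_4 = h_6
h_4^4 = h_6·h_4 = h_4
h_4^5 = h_4·h_4 = h_8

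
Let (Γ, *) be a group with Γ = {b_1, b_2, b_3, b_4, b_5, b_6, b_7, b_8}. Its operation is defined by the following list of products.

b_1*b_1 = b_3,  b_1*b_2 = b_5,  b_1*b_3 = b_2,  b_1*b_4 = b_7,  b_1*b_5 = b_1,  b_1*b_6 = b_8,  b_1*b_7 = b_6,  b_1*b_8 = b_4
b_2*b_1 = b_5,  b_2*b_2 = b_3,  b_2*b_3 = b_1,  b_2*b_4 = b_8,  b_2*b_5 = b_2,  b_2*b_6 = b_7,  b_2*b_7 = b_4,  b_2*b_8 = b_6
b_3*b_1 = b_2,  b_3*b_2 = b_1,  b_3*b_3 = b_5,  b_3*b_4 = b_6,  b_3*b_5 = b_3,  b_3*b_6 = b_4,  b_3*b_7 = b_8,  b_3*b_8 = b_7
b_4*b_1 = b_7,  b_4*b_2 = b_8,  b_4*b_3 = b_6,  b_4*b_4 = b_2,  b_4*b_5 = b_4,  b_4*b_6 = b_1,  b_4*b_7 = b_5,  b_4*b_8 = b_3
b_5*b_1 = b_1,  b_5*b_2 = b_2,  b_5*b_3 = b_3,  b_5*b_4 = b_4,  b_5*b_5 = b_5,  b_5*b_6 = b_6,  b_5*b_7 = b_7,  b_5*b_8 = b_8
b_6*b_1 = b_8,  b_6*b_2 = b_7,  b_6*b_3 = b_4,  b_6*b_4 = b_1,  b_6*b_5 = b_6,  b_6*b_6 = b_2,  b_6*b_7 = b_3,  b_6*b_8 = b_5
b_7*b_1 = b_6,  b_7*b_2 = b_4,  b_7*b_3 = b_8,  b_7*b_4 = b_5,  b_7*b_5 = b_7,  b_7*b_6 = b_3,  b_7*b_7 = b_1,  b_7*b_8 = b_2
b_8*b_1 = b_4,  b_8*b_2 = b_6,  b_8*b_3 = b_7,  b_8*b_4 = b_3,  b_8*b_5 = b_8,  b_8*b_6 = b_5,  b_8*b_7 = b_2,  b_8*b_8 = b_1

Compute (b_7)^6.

b_2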